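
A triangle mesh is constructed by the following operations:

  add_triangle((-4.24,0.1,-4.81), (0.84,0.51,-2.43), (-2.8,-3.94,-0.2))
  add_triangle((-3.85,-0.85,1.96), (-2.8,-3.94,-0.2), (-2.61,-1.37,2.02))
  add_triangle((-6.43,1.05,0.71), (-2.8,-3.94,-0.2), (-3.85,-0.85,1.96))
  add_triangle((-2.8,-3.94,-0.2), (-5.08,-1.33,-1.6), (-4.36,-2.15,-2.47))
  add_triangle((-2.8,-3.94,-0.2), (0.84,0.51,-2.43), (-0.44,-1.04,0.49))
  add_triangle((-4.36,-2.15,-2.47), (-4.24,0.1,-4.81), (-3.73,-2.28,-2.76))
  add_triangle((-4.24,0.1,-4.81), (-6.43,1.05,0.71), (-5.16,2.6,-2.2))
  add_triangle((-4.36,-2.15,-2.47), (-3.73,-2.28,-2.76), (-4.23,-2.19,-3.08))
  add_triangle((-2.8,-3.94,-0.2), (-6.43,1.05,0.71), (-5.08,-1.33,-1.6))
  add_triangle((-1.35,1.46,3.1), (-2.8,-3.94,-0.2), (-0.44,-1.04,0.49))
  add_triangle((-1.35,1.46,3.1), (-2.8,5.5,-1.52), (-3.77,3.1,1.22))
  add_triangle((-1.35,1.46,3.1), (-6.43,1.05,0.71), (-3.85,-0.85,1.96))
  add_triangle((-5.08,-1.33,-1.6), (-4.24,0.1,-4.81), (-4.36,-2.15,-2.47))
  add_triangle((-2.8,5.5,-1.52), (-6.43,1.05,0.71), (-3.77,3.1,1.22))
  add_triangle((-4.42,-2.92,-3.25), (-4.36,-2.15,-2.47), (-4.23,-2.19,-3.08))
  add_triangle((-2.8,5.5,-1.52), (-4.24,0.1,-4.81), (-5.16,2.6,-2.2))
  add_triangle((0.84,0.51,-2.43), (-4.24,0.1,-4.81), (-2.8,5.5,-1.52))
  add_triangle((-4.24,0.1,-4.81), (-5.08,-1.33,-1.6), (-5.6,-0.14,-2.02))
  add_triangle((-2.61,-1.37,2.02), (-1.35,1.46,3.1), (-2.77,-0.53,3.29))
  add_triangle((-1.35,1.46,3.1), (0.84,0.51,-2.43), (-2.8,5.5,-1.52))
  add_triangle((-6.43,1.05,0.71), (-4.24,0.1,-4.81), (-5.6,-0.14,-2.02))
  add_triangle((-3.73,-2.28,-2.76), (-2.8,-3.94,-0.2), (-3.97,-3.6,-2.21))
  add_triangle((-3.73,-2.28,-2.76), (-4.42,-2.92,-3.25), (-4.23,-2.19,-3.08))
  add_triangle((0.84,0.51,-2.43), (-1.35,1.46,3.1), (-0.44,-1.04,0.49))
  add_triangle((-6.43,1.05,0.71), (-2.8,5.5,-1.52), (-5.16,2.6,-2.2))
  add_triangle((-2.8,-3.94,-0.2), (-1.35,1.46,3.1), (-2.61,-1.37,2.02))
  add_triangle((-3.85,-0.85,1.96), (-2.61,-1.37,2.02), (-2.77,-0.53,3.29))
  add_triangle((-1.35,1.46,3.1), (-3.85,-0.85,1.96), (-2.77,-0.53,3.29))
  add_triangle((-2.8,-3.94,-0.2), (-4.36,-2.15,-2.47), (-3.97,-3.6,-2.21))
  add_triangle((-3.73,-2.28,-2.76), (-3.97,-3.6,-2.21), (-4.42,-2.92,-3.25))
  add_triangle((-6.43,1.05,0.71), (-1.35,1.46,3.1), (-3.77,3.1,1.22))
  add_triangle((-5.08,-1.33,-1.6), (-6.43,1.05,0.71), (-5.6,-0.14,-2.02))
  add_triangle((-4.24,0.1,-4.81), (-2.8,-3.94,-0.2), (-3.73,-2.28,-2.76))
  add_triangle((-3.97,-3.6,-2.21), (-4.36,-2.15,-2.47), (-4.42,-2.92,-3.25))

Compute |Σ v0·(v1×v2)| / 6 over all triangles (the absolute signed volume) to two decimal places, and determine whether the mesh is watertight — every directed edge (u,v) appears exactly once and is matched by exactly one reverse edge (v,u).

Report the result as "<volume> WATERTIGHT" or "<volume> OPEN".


Per-triangle v0·(v1×v2)/6:
  t1: +8.4625
  t2: +2.3013
  t3: +8.0398
  t4: +3.5602
  t5: +0.6526
  t6: +1.8009
  t7: +11.6989
  t8: -0.1700
  t9: +9.0047
  t10: +1.4453
  t11: +5.8841
  t12: +6.7152
  t13: +4.0905
  t14: +9.2134
  t15: +0.3114
  t16: +11.1292
  t17: +13.6106
  t18: +3.6387
  t19: -0.2552
  t20: +2.2584
  t21: +4.2896
  t22: -0.3574
  t23: +0.0118
  t24: -0.3370
  t25: +11.5233
  t26: -0.0245
  t27: +0.9936
  t28: +1.9943
  t29: +1.5817
  t30: -0.0837
  t31: +6.7890
  t32: +3.6641
  t33: -0.8151
  t34: +0.9113
Σ = +133.5337 → |volume| = 133.53

Directed edges: 102 total, each appears once with its reverse present → watertight.

133.53 WATERTIGHT


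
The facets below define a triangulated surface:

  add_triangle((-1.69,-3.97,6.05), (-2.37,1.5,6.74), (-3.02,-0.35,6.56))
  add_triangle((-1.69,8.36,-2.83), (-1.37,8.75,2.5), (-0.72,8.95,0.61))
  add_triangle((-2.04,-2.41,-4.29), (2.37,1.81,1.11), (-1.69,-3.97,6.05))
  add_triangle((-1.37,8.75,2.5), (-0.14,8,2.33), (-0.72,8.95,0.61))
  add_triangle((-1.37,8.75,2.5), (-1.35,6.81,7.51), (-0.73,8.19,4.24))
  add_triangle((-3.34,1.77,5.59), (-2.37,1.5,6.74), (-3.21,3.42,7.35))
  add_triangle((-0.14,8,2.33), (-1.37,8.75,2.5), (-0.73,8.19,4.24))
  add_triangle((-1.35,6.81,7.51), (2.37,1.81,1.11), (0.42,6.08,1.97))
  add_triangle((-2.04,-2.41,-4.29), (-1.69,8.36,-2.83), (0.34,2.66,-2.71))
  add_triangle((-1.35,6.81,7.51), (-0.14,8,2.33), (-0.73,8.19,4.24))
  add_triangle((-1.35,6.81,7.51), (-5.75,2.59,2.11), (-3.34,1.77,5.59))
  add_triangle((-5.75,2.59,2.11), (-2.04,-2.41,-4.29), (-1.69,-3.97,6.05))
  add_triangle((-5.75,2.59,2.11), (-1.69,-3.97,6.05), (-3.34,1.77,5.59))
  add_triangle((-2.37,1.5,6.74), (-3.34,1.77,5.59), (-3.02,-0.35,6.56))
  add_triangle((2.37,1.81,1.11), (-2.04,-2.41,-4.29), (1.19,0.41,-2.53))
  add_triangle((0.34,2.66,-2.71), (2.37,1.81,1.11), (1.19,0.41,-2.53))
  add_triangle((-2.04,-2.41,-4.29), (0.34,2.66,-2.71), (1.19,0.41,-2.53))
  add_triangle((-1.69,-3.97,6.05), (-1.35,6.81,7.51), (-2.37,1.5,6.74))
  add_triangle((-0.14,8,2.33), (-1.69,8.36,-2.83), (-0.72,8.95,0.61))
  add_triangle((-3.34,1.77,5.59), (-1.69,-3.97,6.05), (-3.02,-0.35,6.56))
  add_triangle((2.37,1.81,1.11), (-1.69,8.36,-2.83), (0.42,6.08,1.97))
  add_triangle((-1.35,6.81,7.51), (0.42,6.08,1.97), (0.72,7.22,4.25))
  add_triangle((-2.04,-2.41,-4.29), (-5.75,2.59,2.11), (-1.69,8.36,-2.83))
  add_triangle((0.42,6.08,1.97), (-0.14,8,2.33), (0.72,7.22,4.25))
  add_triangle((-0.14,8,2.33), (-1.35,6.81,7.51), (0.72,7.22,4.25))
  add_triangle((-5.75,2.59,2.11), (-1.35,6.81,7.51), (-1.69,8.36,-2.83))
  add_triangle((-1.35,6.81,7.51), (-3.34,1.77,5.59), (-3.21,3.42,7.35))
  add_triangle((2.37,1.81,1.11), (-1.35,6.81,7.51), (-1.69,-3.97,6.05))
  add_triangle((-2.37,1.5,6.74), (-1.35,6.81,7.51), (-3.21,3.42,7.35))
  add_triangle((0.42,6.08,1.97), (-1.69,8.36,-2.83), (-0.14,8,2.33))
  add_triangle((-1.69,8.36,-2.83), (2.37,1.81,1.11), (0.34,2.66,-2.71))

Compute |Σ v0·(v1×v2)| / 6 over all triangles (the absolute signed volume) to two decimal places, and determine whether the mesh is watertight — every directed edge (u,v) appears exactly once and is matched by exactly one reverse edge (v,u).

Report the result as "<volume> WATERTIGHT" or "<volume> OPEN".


Per-triangle v0·(v1×v2)/6:
  t1: +5.1491
  t2: +6.2671
  t3: +5.8316
  t4: +3.2032
  t5: +5.2681
  t6: +2.3851
  t7: +3.0471
  t8: +13.0306
  t9: +12.6161
  t10: +1.2794
  t11: +24.1545
  t12: +40.1677
  t13: +21.1703
  t14: +3.2158
  t15: +0.3820
  t16: +3.4925
  t17: +5.0238
  t18: +10.2333
  t19: -0.1549
  t20: +0.5801
  t21: +11.3972
  t22: -4.7136
  t23: +47.6984
  t24: +1.2822
  t25: +9.7603
  t26: +71.5874
  t27: +1.6852
  t28: +29.8068
  t29: +6.1977
  t30: +3.2852
  t31: +9.0048
Σ = +353.3342 → |volume| = 353.33

Directed edges: 93 total; 3 unmatched, e.g. (-1.69,8.36,-2.83)→(-1.37,8.75,2.5) → open.

353.33 OPEN


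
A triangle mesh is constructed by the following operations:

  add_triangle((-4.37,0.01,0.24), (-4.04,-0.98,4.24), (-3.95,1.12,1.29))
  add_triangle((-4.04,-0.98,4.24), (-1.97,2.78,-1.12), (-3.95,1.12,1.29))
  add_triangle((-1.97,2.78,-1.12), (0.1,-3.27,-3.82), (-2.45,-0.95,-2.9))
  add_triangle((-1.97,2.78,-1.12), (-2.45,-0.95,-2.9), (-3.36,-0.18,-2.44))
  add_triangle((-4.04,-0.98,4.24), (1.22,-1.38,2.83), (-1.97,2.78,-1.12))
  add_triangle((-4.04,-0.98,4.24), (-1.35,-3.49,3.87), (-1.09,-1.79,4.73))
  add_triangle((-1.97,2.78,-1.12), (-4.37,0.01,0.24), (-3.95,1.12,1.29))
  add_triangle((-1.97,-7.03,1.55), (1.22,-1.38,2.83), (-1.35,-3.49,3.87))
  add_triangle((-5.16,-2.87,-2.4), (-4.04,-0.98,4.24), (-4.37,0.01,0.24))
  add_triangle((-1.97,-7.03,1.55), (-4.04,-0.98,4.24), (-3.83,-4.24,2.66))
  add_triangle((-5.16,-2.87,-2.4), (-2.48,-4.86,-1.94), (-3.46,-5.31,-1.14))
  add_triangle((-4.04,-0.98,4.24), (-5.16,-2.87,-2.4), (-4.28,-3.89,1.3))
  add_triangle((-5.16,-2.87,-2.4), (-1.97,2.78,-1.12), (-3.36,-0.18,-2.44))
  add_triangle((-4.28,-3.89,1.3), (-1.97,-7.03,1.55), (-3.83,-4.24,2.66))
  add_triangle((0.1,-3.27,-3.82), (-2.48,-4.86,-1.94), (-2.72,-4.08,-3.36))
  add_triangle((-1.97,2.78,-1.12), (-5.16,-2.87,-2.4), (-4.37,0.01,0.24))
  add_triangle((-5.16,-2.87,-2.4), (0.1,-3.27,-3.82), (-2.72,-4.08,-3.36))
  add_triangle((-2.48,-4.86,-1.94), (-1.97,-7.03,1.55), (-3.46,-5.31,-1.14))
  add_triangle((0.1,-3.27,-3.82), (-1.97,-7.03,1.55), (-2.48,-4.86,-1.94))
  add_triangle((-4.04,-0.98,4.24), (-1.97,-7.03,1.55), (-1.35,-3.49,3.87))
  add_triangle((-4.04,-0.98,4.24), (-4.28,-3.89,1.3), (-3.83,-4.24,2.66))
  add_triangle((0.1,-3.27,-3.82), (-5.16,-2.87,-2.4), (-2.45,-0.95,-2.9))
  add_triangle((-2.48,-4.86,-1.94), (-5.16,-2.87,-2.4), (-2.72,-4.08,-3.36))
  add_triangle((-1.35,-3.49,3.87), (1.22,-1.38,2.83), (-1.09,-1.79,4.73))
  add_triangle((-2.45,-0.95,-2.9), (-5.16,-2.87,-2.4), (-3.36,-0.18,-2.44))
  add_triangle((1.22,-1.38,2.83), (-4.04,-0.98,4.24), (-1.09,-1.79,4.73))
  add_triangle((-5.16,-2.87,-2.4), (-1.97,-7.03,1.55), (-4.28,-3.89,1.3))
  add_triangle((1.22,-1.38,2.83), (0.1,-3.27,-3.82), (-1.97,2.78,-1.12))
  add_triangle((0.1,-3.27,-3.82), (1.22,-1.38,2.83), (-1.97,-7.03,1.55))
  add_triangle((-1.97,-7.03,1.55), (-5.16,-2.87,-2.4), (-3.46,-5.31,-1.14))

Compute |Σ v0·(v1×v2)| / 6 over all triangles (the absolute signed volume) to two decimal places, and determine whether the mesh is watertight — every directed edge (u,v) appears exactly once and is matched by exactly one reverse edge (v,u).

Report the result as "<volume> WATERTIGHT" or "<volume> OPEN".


Per-triangle v0·(v1×v2)/6:
  t1: +4.0244
  t2: +1.8037
  t3: +4.0619
  t4: +1.6687
  t5: +5.4197
  t6: +5.1163
  t7: +3.1630
  t8: +6.9377
  t9: +10.3671
  t10: +4.8445
  t11: +3.6948
  t12: +11.5291
  t13: +2.6280
  t14: +5.0786
  t15: +3.7799
  t16: +8.0023
  t17: +2.5448
  t18: +3.9311
  t19: +9.5350
  t20: +11.9248
  t21: +4.5052
  t22: +6.4073
  t23: +4.5343
  t24: +3.1010
  t25: +2.2456
  t26: +0.1756
  t27: +13.5925
  t28: -1.7599
  t29: +11.5562
  t30: +4.7857
Σ = +159.1987 → |volume| = 159.20

Directed edges: 90 total, each appears once with its reverse present → watertight.

159.20 WATERTIGHT


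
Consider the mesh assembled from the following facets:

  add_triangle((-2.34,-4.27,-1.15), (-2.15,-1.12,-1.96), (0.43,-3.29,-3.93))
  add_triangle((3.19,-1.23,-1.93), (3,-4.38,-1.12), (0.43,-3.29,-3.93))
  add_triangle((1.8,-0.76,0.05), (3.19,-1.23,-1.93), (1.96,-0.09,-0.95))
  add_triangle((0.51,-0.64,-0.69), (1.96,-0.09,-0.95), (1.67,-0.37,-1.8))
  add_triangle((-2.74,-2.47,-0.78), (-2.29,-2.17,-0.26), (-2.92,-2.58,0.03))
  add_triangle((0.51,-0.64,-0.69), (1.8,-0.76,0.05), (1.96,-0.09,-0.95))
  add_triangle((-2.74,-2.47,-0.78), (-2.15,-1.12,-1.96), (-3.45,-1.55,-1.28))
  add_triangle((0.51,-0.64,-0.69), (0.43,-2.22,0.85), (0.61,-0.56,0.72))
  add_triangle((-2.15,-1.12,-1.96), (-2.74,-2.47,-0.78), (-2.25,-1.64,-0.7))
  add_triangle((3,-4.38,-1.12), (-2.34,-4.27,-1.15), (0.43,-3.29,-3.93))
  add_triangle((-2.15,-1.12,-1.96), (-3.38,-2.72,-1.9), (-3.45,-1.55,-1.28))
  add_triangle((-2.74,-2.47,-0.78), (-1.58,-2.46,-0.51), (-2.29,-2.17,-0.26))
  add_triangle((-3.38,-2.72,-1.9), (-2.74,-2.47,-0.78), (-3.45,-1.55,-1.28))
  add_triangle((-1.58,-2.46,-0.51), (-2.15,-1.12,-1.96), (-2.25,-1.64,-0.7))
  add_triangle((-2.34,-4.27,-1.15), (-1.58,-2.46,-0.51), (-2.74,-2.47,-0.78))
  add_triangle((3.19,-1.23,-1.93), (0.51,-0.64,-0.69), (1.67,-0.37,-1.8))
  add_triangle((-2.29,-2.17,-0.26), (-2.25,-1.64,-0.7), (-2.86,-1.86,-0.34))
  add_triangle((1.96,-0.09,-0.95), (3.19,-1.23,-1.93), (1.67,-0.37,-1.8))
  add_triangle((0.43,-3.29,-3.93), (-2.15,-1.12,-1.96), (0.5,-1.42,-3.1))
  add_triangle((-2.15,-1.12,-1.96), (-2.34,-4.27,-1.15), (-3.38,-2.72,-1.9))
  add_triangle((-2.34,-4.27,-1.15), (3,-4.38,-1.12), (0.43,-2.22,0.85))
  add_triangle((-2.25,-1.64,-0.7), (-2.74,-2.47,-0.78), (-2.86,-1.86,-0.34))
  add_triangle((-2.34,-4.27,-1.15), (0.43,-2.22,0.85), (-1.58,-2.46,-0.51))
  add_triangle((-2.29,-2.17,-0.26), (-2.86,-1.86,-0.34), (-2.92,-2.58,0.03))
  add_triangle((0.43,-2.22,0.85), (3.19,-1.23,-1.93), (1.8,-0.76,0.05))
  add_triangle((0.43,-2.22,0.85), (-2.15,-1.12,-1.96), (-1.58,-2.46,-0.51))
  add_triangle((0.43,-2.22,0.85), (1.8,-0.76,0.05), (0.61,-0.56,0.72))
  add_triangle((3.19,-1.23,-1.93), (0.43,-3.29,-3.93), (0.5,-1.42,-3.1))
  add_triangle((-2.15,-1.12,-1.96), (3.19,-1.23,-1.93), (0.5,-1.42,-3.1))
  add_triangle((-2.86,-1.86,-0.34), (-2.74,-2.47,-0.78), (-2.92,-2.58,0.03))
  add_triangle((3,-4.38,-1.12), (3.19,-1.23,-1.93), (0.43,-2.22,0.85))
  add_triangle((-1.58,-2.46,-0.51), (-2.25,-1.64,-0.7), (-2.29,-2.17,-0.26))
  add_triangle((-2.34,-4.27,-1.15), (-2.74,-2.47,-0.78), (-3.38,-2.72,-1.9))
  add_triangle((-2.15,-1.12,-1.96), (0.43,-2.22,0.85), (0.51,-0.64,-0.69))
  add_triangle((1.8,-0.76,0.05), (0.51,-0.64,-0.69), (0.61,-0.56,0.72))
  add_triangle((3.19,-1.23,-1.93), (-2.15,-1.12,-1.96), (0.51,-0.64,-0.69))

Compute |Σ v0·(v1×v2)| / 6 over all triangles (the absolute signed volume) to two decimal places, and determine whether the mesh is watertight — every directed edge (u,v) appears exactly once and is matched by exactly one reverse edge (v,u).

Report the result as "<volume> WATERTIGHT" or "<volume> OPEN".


37.57 WATERTIGHT

Per-triangle v0·(v1×v2)/6:
  t1: +5.9632
  t2: +7.4435
  t3: +0.4114
  t4: -0.1571
  t5: +0.0509
  t6: -0.2838
  t7: -0.8490
  t8: -0.2457
  t9: +0.2168
  t10: +11.7932
  t11: +0.7457
  t12: +0.1883
  t13: +0.6236
  t14: -0.6366
  t15: +0.1694
  t16: +0.2417
  t17: -0.1414
  t18: +0.3138
  t19: +1.8749
  t20: +0.9535
  t21: +5.4947
  t22: +0.1036
  t23: +0.4177
  t24: -0.1184
  t25: +1.2051
  t26: -0.5461
  t27: +0.3539
  t28: +2.2523
  t29: -0.7713
  t30: +0.2711
  t31: +1.1434
  t32: -0.2254
  t33: +0.9975
  t34: -1.1601
  t35: -0.1535
  t36: -0.3734
Σ = +37.5676 → |volume| = 37.57

Directed edges: 108 total, each appears once with its reverse present → watertight.


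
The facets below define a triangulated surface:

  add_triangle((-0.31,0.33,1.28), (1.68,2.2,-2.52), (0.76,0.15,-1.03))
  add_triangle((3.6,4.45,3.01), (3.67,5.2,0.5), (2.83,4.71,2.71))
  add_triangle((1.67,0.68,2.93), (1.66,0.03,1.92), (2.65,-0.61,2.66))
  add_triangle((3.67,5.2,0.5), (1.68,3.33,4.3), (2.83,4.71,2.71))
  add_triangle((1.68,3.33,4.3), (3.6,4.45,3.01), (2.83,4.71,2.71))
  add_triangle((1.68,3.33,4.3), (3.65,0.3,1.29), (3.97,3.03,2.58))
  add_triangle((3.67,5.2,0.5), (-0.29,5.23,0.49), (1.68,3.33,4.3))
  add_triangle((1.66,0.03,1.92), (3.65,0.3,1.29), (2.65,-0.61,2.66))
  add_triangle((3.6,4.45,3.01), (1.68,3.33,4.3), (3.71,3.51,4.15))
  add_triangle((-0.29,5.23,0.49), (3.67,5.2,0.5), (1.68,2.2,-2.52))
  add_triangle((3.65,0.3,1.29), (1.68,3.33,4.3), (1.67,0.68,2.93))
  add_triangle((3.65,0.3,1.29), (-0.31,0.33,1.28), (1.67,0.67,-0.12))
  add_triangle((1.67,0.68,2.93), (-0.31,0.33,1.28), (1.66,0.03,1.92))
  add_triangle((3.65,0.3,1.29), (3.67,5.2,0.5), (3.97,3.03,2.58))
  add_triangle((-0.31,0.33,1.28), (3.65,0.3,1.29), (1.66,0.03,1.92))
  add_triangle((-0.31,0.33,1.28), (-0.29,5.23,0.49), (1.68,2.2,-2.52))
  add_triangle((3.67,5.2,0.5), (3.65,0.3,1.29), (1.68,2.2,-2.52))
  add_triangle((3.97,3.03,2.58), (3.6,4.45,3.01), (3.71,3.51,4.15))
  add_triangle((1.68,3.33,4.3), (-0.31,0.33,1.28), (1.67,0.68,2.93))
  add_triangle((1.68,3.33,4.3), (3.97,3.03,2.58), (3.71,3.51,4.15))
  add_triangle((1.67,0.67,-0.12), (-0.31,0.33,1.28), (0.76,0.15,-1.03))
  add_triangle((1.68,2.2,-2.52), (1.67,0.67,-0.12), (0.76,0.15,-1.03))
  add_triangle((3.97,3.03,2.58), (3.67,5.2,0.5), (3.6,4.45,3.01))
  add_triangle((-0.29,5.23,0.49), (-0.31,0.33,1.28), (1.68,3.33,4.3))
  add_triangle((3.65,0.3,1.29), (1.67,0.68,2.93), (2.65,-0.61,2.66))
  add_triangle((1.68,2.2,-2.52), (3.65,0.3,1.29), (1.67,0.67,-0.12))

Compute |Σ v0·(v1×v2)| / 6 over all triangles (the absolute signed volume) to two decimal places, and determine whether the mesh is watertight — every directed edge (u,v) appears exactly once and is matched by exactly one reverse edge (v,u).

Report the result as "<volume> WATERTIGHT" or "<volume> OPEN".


56.80 WATERTIGHT

Per-triangle v0·(v1×v2)/6:
  t1: -0.2156
  t2: +2.0044
  t3: -0.1089
  t4: -0.3934
  t5: +1.8466
  t6: +3.8106
  t7: +13.7392
  t8: -0.5598
  t9: +2.6573
  t10: +9.4262
  t11: +3.3196
  t12: -0.6039
  t13: +0.2019
  t14: +4.8180
  t15: -0.3783
  t16: -1.2688
  t17: +8.2787
  t18: +1.6578
  t19: +1.1715
  t20: -0.9160
  t21: -0.0691
  t22: +0.5177
  t23: +3.1876
  t24: +3.0442
  t25: +1.7473
  t26: -0.1183
Σ = +56.7963 → |volume| = 56.80

Directed edges: 78 total, each appears once with its reverse present → watertight.


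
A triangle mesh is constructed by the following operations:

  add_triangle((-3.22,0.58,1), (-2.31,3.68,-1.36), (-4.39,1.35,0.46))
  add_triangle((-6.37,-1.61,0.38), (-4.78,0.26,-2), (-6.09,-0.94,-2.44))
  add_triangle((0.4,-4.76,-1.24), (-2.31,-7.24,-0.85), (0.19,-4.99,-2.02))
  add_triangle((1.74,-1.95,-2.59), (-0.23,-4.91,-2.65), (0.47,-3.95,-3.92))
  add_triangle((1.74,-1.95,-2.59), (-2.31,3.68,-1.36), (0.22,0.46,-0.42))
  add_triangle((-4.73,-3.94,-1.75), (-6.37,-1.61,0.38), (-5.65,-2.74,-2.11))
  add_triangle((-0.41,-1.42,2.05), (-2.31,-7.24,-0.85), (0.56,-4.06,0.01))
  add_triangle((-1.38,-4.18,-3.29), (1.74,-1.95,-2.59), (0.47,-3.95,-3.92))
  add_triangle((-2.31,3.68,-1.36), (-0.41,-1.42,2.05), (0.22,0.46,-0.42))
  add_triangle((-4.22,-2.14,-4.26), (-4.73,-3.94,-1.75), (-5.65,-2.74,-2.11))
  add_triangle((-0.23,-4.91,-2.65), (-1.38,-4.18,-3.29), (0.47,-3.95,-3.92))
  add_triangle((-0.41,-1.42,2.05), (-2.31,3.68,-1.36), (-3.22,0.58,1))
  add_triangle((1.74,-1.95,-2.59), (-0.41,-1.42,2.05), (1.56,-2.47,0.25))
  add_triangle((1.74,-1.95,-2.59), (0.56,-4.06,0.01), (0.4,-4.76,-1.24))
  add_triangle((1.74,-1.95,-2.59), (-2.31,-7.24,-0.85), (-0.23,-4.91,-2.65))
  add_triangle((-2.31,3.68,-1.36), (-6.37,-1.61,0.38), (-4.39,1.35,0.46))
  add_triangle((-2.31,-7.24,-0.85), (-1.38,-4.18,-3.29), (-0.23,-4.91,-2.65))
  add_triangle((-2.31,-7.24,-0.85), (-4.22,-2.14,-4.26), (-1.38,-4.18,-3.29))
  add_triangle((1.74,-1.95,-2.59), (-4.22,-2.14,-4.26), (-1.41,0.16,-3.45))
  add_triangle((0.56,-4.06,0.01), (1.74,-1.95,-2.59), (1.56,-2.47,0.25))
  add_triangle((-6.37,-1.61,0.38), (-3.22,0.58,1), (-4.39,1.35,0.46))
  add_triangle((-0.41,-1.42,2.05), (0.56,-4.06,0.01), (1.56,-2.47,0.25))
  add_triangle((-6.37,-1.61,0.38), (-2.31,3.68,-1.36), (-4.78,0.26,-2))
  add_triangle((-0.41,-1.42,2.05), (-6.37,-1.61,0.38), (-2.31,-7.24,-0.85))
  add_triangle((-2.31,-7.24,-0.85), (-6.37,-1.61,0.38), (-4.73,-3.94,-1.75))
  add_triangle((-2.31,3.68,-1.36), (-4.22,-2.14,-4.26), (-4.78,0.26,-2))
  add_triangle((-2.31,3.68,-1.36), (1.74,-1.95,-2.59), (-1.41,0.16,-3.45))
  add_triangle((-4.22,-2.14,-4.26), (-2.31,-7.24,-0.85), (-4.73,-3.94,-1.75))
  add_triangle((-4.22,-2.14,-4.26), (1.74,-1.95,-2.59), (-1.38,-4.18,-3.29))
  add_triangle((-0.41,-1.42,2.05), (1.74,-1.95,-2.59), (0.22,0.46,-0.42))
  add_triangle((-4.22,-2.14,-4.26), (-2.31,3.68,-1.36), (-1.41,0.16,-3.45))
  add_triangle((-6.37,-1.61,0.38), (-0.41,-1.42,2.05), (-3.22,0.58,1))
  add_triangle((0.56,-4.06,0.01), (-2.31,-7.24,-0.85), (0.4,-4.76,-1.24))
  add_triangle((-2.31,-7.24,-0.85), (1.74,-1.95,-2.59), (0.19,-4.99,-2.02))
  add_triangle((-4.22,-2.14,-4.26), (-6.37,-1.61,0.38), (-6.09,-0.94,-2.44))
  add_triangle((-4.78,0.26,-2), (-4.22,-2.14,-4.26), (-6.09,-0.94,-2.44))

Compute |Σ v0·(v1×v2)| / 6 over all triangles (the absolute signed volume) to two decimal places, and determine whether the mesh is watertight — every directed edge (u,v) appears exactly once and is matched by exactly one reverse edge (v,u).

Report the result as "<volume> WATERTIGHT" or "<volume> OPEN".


Per-triangle v0·(v1×v2)/6:
  t1: +0.9589
  t2: +2.9156
  t3: +1.8557
  t4: +1.8556
  t5: +0.9539
  t6: +4.2995
  t7: +4.9376
  t8: -0.0427
  t9: +0.2764
  t10: +4.1621
  t11: +2.2871
  t12: +1.7024
  t13: -1.1006
  t14: +1.6964
  t15: +2.1024
  t16: +4.8079
  t17: +4.6306
  t18: +11.7238
  t19: +6.7122
  t20: +2.3837
  t21: +1.8165
  t22: +1.7885
  t23: +8.0098
  t24: +15.6942
  t25: +11.4823
  t26: +7.8057
  t27: +3.7322
  t28: +11.3042
  t29: +6.8602
  t30: +0.2446
  t31: +7.5134
  t32: +4.1265
  t33: +2.6517
  t34: +0.9894
  t35: +6.0649
  t36: +2.7302
Σ = +151.9327 → |volume| = 151.93

Directed edges: 108 total; 6 unmatched, e.g. (0.19,-4.99,-2.02)→(0.4,-4.76,-1.24) → open.

151.93 OPEN


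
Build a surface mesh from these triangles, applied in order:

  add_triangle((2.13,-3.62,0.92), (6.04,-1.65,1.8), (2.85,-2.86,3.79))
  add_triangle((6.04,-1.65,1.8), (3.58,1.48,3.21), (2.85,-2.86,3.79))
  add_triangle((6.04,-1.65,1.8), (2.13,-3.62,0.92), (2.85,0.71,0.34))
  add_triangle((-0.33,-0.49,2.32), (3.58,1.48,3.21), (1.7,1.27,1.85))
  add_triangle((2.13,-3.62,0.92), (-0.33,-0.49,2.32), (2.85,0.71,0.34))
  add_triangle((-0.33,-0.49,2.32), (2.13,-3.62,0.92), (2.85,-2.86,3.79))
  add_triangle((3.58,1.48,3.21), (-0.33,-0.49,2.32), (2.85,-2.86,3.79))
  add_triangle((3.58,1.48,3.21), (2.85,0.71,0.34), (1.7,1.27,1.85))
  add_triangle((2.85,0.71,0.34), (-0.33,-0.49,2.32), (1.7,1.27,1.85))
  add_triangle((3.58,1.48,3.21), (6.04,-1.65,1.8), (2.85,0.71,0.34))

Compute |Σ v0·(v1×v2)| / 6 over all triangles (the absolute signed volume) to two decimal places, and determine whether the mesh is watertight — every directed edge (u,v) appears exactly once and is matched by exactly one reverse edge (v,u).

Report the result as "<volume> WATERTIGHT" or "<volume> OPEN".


Per-triangle v0·(v1×v2)/6:
  t1: +8.3960
  t2: +11.7668
  t3: +1.1303
  t4: +0.9540
  t5: -4.5226
  t6: +2.6888
  t7: +6.0425
  t8: +0.6588
  t9: -1.2677
  t10: +4.4717
Σ = +30.3185 → |volume| = 30.32

Directed edges: 30 total, each appears once with its reverse present → watertight.

30.32 WATERTIGHT


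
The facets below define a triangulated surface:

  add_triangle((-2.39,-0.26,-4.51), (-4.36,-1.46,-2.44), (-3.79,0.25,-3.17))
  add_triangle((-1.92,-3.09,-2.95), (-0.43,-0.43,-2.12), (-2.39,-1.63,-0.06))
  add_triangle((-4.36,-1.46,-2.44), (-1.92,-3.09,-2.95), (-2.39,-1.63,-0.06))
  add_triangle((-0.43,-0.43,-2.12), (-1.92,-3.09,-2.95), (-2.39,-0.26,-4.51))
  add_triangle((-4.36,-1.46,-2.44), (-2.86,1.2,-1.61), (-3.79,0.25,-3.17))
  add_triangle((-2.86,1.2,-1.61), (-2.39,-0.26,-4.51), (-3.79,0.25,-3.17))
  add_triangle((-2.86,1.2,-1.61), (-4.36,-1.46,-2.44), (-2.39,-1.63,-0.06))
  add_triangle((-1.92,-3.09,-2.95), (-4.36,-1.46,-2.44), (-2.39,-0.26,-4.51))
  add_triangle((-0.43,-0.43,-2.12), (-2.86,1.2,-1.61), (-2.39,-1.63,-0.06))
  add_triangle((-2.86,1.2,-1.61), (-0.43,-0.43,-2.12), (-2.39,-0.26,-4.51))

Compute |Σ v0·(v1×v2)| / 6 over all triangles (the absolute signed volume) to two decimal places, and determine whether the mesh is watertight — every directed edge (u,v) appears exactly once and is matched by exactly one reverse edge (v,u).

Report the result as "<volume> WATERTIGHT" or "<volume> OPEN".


Per-triangle v0·(v1×v2)/6:
  t1: +3.0902
  t2: -1.3379
  t3: +3.4024
  t4: +1.6045
  t5: +1.6343
  t6: +1.3978
  t7: +1.9974
  t8: +6.3777
  t9: -2.7308
  t10: +0.2096
Σ = +15.6453 → |volume| = 15.65

Directed edges: 30 total, each appears once with its reverse present → watertight.

15.65 WATERTIGHT


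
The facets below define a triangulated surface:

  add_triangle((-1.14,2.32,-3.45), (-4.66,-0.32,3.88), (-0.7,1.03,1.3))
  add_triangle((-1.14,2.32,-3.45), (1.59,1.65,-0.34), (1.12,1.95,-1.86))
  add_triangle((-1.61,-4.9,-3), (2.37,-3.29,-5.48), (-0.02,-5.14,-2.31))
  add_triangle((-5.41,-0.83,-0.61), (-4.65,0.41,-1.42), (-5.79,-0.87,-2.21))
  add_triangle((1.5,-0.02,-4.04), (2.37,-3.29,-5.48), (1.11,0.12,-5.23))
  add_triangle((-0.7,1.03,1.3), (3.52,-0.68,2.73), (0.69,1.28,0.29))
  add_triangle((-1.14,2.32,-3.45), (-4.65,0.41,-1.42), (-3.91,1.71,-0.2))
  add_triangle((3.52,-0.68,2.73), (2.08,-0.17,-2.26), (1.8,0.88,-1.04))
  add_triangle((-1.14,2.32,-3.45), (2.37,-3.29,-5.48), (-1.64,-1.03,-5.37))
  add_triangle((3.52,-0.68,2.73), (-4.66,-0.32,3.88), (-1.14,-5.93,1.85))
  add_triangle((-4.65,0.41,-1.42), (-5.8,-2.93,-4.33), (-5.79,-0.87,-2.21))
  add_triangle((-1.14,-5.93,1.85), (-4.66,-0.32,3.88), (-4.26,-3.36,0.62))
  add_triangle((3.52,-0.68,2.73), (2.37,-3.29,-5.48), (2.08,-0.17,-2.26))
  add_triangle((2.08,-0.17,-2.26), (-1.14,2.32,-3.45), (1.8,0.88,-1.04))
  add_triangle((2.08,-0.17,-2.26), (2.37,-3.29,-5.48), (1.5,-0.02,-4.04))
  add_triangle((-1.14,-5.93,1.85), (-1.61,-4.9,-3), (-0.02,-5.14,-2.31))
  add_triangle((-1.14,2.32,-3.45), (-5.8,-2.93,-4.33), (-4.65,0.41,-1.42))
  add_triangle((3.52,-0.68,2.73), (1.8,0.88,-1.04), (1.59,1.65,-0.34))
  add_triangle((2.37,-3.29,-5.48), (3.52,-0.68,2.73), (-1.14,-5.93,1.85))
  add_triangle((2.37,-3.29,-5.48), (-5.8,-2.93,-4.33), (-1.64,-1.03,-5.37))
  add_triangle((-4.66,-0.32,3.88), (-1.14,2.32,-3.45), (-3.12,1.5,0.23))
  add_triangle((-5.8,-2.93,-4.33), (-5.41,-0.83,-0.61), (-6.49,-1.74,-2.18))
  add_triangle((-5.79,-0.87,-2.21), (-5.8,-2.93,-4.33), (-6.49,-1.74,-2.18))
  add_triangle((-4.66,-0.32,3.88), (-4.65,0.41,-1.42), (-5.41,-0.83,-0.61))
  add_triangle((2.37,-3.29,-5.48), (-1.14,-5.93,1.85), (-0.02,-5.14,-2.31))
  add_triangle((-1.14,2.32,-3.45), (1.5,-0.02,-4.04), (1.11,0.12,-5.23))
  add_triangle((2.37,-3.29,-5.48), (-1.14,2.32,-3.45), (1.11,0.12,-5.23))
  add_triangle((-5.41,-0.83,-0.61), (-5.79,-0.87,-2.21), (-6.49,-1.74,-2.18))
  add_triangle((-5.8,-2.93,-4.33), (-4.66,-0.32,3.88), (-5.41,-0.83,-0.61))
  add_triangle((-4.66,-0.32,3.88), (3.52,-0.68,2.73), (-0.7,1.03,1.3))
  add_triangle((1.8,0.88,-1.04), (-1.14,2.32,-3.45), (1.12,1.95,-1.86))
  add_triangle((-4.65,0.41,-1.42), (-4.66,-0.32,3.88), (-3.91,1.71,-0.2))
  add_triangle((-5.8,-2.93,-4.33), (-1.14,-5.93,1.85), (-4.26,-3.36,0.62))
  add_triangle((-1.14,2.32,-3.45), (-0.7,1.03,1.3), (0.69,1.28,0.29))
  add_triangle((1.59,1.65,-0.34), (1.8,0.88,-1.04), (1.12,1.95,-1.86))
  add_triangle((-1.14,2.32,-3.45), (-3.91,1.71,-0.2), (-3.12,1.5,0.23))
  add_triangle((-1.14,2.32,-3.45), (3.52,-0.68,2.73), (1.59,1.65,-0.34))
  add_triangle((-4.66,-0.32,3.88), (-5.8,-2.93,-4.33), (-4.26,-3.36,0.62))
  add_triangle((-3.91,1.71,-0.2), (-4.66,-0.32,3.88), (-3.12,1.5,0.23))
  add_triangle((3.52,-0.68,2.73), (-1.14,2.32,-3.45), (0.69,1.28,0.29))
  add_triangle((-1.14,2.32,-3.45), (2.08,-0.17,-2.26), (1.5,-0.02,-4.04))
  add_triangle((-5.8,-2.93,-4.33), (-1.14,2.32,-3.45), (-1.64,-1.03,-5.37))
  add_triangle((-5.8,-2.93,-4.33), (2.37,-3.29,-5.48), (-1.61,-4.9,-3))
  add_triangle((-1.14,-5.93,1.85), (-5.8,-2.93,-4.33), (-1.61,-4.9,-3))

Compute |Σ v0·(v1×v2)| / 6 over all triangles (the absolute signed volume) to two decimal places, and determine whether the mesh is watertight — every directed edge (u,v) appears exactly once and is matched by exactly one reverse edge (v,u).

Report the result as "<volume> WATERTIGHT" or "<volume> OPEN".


286.52 WATERTIGHT

Per-triangle v0·(v1×v2)/6:
  t1: +5.0193
  t2: +0.7332
  t3: +7.0822
  t4: +1.5625
  t5: +1.7946
  t6: +1.6567
  t7: +4.9918
  t8: +2.4584
  t9: +10.6179
  t10: +25.0826
  t11: +1.5592
  t12: +15.4486
  t13: +7.4307
  t14: +2.3764
  t15: +2.6904
  t16: +6.9170
  t17: +12.6744
  t18: +1.6640
  t19: +30.9475
  t20: +16.5704
  t21: -1.4467
  t22: +0.1970
  t23: +2.1522
  t24: +4.7814
  t25: +5.3877
  t26: +1.0712
  t27: +3.2168
  t28: +1.0689
  t29: +6.7950
  t30: +5.2532
  t31: +0.6817
  t32: +6.1740
  t33: +16.5150
  t34: +1.6086
  t35: +0.5610
  t36: +0.7619
  t37: -1.0082
  t38: +16.0656
  t39: +0.9623
  t40: +1.8255
  t41: +1.6938
  t42: +12.1115
  t43: +20.8387
  t44: +19.9765
Σ = +286.5222 → |volume| = 286.52

Directed edges: 132 total, each appears once with its reverse present → watertight.


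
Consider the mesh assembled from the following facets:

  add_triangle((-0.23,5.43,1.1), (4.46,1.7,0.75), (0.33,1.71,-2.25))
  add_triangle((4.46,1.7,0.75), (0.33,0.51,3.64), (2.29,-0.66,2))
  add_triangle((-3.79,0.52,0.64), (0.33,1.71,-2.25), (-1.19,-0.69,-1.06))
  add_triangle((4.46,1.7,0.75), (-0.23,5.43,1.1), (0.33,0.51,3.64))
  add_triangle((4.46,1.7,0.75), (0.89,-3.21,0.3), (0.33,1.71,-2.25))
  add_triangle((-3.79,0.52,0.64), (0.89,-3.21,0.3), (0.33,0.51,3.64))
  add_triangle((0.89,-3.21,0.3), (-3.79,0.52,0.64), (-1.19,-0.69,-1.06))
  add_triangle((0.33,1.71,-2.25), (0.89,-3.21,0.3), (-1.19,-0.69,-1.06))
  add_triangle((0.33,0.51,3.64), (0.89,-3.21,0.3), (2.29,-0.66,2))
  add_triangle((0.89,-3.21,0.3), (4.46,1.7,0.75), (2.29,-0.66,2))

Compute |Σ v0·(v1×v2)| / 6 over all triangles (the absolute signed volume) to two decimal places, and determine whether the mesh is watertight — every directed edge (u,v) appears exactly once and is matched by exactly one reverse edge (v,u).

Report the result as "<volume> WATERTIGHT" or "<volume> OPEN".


Per-triangle v0·(v1×v2)/6:
  t1: +10.7968
  t2: +4.5455
  t3: +2.5808
  t4: +14.3765
  t5: +5.9055
  t6: +7.3665
  t7: +2.7022
  t8: +2.0284
  t9: +3.6681
  t10: +4.0893
Σ = +58.0595 → |volume| = 58.06

Directed edges: 30 total; 4 unmatched, e.g. (0.33,1.71,-2.25)→(-0.23,5.43,1.1) → open.

58.06 OPEN


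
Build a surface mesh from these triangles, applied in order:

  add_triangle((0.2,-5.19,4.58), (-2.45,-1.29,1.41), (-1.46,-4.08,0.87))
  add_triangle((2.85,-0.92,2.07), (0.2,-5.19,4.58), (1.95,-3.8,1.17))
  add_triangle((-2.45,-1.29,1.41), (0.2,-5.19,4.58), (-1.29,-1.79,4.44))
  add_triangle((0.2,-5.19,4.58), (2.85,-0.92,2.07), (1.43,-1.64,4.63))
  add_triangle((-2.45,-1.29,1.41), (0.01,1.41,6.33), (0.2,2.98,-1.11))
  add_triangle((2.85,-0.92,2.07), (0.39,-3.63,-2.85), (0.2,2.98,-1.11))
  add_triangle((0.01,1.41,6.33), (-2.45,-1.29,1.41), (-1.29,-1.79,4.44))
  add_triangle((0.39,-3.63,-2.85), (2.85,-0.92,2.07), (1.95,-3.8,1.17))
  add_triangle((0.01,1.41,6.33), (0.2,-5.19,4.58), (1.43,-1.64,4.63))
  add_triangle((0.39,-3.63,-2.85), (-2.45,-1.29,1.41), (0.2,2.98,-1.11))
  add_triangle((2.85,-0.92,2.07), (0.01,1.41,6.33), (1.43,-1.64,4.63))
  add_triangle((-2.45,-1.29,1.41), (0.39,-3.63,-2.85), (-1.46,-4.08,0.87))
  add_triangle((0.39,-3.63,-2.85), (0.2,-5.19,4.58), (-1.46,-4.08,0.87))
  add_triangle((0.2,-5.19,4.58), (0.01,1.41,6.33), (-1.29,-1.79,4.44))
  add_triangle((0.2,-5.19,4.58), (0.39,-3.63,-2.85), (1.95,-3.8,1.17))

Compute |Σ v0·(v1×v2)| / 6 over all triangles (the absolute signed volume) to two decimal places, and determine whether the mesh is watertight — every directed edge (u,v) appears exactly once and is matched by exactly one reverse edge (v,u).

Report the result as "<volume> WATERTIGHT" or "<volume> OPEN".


99.68 OPEN

Per-triangle v0·(v1×v2)/6:
  t1: +6.2839
  t2: +7.2784
  t3: +5.8656
  t4: +6.2612
  t5: +8.0078
  t6: +6.6205
  t7: +4.9946
  t8: +4.3087
  t9: +8.7778
  t10: +4.6401
  t11: +5.9499
  t12: +3.5966
  t13: +9.0588
  t14: +9.0629
  t15: +8.9714
Σ = +99.6781 → |volume| = 99.68

Directed edges: 45 total; 3 unmatched, e.g. (0.01,1.41,6.33)→(0.2,2.98,-1.11) → open.


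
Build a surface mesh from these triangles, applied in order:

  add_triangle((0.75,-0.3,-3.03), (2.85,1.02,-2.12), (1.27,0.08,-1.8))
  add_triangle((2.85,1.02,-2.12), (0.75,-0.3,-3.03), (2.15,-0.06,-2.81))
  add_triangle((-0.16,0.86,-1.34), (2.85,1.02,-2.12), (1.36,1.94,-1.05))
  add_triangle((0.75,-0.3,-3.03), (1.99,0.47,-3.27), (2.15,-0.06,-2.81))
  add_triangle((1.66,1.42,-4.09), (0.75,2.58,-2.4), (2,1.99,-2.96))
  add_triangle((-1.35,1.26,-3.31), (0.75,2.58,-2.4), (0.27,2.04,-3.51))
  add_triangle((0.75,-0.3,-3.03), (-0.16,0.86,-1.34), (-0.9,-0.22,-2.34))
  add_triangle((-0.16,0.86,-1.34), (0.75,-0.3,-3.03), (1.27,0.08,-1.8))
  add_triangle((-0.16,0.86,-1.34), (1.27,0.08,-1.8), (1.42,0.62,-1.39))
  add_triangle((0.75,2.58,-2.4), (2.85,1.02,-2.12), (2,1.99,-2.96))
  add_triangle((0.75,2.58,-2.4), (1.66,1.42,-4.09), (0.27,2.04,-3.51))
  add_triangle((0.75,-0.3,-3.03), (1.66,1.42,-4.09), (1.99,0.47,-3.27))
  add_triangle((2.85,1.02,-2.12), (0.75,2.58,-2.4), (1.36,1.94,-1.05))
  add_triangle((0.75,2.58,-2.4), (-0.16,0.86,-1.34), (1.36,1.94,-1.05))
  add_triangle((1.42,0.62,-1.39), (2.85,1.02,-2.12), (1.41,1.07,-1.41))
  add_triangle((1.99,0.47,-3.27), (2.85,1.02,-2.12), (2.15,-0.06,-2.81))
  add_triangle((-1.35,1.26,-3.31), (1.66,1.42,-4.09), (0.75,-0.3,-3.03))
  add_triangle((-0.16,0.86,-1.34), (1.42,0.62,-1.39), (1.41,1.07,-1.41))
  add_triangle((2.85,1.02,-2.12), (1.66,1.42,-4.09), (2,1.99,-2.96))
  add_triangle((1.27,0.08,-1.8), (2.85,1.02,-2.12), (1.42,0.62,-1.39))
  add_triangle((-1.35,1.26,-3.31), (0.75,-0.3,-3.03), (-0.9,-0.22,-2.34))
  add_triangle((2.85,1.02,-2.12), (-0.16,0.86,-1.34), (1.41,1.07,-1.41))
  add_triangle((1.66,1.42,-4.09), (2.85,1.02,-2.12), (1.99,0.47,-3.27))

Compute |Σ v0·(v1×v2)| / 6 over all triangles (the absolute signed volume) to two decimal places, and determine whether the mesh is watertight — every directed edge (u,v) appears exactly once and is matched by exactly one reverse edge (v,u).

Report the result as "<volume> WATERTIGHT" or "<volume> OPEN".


Per-triangle v0·(v1×v2)/6:
  t1: +0.2089
  t2: -0.6471
  t3: -0.9905
  t4: +0.4529
  t5: +1.0979
  t6: +0.8929
  t7: -0.7386
  t8: -0.4774
  t9: -0.2906
  t10: +0.5016
  t11: +1.2493
  t12: +0.8284
  t13: +1.2295
  t14: -0.0518
  t15: -0.0704
  t16: +0.5659
  t17: +2.5185
  t18: -0.1544
  t19: +1.1505
  t20: -0.1048
  t21: +1.1732
  t22: +0.2345
  t23: +1.0306
Σ = +9.6091 → |volume| = 9.61

Directed edges: 69 total; 7 unmatched, e.g. (-1.35,1.26,-3.31)→(0.75,2.58,-2.4) → open.

9.61 OPEN


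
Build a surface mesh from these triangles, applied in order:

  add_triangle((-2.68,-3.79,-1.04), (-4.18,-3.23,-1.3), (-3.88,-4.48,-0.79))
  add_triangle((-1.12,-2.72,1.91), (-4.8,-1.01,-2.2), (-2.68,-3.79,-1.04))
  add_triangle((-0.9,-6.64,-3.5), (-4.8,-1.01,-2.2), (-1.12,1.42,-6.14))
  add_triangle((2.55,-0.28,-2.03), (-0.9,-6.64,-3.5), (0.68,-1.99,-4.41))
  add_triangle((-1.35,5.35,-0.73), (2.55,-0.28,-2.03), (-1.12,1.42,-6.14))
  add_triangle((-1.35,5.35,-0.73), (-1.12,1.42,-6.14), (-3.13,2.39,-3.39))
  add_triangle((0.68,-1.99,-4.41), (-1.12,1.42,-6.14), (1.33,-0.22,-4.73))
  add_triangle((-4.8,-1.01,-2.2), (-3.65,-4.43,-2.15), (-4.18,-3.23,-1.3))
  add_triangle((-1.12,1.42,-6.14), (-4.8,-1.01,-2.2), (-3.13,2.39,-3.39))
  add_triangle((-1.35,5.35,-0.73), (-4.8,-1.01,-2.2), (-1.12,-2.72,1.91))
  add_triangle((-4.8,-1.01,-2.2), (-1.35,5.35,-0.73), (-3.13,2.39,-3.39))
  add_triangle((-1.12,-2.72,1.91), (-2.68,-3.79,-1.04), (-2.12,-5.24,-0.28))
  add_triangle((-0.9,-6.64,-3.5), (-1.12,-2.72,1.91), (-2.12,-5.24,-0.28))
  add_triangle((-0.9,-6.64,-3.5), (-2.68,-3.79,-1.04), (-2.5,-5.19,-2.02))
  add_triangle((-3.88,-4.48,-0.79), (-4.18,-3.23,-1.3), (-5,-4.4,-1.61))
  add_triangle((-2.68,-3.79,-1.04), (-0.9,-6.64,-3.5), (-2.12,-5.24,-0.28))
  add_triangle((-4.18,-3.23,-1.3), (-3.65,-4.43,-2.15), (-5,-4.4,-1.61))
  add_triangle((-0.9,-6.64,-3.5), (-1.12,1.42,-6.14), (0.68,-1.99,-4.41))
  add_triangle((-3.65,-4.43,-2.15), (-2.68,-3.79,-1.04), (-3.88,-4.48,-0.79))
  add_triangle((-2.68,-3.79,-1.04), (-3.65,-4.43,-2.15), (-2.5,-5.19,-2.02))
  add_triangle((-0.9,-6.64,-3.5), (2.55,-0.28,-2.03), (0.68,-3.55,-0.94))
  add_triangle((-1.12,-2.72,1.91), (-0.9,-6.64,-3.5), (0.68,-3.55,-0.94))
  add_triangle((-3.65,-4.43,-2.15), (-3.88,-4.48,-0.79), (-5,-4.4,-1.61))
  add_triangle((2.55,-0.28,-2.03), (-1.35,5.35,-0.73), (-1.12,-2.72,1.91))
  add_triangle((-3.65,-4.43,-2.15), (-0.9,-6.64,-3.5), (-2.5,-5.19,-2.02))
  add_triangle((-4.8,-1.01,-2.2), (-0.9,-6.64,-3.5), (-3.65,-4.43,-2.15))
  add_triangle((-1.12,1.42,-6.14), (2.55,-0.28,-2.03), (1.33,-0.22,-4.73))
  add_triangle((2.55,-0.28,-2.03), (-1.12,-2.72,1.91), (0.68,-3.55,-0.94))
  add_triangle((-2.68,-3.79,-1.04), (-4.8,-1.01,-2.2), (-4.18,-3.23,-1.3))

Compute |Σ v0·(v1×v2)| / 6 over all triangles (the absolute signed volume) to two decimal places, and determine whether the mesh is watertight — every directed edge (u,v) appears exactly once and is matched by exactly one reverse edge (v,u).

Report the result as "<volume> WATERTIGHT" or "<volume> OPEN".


156.80 OPEN

Per-triangle v0·(v1×v2)/6:
  t1: -0.7122
  t2: +5.8800
  t3: +33.1259
  t4: +7.6476
  t5: +14.5503
  t6: +11.3170
  t7: +4.7582
  t8: +2.7012
  t9: +11.1328
  t10: +10.7015
  t11: +8.5422
  t12: +2.0725
  t13: +3.1529
  t14: +0.1884
  t15: +0.2125
  t16: +4.4562
  t17: +0.3176
  t18: +12.1219
  t19: +0.5639
  t20: +0.8853
  t21: +5.0860
  t22: +5.0711
  t23: +1.3318
  t24: +0.0708
  t25: +2.0474
  t26: +6.5831
  t27: +2.2447
  t28: +1.9859
  t29: -1.2352
Σ = +156.8010 → |volume| = 156.80

Directed edges: 87 total; 3 unmatched, e.g. (0.68,-1.99,-4.41)→(2.55,-0.28,-2.03) → open.


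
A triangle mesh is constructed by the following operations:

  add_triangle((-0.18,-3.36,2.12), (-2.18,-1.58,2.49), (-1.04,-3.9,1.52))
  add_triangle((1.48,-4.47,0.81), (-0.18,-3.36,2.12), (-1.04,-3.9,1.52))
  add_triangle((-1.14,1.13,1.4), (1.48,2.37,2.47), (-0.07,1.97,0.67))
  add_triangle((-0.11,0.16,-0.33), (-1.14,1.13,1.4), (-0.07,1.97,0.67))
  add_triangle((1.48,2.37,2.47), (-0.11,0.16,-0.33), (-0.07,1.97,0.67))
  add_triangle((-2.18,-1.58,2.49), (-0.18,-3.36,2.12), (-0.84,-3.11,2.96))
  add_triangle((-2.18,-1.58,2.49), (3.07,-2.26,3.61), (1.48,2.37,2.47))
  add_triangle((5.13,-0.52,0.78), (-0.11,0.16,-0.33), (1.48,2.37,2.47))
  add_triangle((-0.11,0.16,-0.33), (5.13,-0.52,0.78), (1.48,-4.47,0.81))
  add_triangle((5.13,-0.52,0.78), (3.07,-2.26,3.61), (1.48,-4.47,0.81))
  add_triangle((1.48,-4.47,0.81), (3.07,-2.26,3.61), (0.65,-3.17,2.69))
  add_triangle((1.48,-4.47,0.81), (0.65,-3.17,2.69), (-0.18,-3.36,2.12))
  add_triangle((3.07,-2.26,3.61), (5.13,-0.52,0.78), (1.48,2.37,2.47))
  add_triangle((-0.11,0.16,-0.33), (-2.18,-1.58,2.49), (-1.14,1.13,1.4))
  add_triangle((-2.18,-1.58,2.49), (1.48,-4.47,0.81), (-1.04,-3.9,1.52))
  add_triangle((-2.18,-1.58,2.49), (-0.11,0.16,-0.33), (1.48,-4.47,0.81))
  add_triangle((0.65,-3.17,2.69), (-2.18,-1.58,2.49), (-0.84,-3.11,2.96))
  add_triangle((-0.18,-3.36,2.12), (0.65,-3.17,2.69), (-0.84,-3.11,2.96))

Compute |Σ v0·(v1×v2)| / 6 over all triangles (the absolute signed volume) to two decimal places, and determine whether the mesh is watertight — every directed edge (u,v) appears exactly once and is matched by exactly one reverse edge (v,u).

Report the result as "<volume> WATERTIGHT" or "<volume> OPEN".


Per-triangle v0·(v1×v2)/6:
  t1: +1.7987
  t2: +1.8414
  t3: +1.1225
  t4: +0.1736
  t5: +0.1404
  t6: +0.6077
  t7: +10.1343
  t8: +0.9607
  t9: +1.0827
  t10: +10.6350
  t11: +4.6120
  t12: +1.5872
  t13: +10.5131
  t14: +0.3324
  t15: -2.1895
  t16: +0.6998
  t17: +0.4727
  t18: +0.7182
Σ = +45.2429 → |volume| = 45.24

Directed edges: 54 total; 6 unmatched, e.g. (-1.14,1.13,1.4)→(1.48,2.37,2.47) → open.

45.24 OPEN


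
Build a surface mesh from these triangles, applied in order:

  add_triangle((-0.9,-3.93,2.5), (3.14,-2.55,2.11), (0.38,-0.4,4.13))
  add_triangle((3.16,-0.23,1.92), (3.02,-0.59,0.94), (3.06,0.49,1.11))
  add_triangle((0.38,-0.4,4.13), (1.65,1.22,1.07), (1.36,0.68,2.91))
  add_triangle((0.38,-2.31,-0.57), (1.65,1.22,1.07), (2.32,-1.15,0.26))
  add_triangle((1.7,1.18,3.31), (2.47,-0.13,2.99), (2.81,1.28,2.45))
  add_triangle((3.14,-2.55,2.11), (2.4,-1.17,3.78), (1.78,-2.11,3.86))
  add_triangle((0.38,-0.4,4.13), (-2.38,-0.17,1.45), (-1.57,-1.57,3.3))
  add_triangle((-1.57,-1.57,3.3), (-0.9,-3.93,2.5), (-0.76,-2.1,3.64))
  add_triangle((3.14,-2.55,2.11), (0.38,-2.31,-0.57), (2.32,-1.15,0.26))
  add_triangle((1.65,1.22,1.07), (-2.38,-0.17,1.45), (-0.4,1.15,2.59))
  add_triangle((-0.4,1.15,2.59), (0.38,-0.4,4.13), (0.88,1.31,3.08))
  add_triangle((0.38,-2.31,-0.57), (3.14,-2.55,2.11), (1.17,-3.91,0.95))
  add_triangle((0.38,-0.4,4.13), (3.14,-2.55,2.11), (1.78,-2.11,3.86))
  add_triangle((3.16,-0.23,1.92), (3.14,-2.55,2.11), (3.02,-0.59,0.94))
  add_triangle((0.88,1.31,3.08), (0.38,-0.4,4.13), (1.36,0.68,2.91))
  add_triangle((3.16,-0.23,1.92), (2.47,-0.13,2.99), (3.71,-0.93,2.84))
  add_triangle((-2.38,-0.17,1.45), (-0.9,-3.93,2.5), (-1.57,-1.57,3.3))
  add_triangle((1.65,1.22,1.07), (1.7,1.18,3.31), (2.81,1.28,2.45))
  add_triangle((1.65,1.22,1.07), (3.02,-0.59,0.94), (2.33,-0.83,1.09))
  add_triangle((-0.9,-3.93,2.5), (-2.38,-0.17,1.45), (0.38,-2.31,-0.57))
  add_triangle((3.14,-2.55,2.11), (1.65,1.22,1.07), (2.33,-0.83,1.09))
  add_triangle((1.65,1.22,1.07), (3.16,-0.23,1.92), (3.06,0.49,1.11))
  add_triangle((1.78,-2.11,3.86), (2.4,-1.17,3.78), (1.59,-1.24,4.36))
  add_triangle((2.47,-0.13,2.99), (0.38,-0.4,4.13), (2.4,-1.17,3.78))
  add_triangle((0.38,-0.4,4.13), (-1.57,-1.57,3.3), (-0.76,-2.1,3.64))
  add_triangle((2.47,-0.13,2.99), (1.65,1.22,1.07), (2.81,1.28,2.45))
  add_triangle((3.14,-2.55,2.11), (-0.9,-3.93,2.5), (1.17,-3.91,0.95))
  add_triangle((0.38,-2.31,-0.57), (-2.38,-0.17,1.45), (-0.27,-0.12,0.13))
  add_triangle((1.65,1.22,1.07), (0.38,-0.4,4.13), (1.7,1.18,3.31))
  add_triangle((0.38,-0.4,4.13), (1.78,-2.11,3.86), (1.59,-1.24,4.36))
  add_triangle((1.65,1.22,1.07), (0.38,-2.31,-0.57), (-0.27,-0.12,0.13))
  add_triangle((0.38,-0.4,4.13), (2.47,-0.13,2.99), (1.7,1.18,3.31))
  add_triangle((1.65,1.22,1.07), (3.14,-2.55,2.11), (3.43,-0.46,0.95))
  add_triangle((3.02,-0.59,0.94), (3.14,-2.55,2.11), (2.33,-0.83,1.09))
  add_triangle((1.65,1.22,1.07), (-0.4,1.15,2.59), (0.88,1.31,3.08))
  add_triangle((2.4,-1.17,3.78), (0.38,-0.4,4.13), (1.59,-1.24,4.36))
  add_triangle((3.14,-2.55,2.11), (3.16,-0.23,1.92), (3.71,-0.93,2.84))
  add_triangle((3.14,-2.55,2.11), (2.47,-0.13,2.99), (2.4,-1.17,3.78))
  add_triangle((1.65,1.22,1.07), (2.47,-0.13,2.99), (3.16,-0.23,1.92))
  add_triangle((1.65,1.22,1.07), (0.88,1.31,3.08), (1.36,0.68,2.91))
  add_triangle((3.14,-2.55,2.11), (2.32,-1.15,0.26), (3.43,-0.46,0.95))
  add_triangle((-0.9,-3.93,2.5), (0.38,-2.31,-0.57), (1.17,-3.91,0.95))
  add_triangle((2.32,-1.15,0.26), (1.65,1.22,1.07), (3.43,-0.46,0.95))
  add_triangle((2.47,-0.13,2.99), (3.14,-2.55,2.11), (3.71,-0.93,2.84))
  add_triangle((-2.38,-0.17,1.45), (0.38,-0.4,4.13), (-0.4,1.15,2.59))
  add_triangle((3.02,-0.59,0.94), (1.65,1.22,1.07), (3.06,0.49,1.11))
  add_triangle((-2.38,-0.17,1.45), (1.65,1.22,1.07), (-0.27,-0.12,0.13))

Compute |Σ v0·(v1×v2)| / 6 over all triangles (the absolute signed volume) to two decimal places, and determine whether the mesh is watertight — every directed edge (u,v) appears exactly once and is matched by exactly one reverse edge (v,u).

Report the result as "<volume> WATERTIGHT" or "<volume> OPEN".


49.56 OPEN

Per-triangle v0·(v1×v2)/6:
  t1: +9.3025
  t2: +0.4820
  t3: +0.0321
  t4: -0.2434
  t5: +1.2333
  t6: +1.8397
  t7: +2.1251
  t8: +1.4062
  t9: +1.6776
  t10: +0.0556
  t11: +1.2819
  t12: +1.4500
  t13: -1.2199
  t14: +1.1336
  t15: +0.8142
  t16: +0.5330
  t17: +2.4649
  t18: +0.4710
  t19: -0.3881
  t20: +2.3284
  t21: -0.6158
  t22: +0.5541
  t23: +0.7257
  t24: +1.4400
  t25: +1.3113
  t26: +0.0332
  t27: +4.4097
  t28: +0.0185
  t29: -0.3312
  t30: +0.6187
  t31: -0.1995
  t32: +2.1138
  t33: +1.7680
  t34: -0.1419
  t35: +0.4810
  t36: +0.4973
  t37: +0.6460
  t38: +1.5853
  t39: +1.0493
  t40: +0.5924
  t41: +1.0604
  t42: +1.8438
  t43: +0.0212
  t44: +1.1094
  t45: +2.4365
  t46: -0.1824
  t47: -0.0678
Σ = +49.5566 → |volume| = 49.56

Directed edges: 141 total; 3 unmatched, e.g. (0.38,-0.4,4.13)→(-0.9,-3.93,2.5) → open.
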